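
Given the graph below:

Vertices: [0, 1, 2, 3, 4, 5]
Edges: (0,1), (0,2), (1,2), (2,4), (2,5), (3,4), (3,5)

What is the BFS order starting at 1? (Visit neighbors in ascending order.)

BFS from vertex 1 (neighbors processed in ascending order):
Visit order: 1, 0, 2, 4, 5, 3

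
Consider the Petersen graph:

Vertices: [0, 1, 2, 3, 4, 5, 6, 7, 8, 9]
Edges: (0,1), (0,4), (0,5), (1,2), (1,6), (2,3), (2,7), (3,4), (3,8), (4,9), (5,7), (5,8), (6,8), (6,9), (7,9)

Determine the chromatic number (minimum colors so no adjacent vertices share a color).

The Petersen graph contains odd cycles (e.g. the outer 5-cycle), so chi >= 3.
A proper 3-coloring exists (it is a well-known 3-chromatic graph).
Chromatic number = 3.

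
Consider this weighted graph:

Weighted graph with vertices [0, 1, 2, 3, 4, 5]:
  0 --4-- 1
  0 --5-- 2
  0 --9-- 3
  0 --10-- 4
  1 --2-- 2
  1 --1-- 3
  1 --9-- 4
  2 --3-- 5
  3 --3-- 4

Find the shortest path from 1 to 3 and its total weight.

Using Dijkstra's algorithm from vertex 1:
Shortest path: 1 -> 3
Total weight: 1 = 1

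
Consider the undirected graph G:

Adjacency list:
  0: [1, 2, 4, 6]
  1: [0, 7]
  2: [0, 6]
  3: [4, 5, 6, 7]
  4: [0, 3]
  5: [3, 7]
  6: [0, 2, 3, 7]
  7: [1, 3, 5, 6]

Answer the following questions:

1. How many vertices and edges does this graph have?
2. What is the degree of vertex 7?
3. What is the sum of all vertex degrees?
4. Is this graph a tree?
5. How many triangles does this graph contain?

Count: 8 vertices, 12 edges.
Vertex 7 has neighbors [1, 3, 5, 6], degree = 4.
Handshaking lemma: 2 * 12 = 24.
A tree on 8 vertices has 7 edges. This graph has 12 edges (5 extra). Not a tree.
Number of triangles = 3.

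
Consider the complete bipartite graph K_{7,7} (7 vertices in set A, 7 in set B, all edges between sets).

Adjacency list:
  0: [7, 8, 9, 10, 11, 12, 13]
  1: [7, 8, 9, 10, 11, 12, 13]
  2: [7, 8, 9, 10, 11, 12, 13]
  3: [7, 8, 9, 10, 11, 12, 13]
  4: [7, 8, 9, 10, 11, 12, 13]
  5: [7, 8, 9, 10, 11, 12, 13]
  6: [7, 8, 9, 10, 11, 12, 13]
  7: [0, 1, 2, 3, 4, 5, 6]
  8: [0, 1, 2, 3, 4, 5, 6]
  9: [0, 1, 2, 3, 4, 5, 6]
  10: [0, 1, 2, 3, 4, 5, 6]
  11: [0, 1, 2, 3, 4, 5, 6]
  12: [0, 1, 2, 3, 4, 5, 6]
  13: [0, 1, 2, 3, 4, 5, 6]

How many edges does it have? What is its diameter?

K_{7,7} has 7 * 7 = 49 edges.
Any vertex reaches any opposite-side vertex in 1 step; same-side vertices reach in 2 steps via any opposite-side vertex.
Diameter = 2.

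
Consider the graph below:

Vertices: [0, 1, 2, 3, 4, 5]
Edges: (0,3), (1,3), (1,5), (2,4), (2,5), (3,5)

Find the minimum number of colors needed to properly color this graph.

The graph has a maximum clique of size 3 (lower bound on chromatic number).
A valid 3-coloring: {0: 1, 1: 2, 2: 0, 3: 0, 4: 1, 5: 1}.
Chromatic number = 3.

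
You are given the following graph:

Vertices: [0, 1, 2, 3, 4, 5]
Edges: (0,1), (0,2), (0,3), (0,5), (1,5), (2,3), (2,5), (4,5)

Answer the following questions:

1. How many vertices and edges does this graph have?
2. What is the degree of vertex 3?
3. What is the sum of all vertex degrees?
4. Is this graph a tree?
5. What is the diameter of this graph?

Count: 6 vertices, 8 edges.
Vertex 3 has neighbors [0, 2], degree = 2.
Handshaking lemma: 2 * 8 = 16.
A tree on 6 vertices has 5 edges. This graph has 8 edges (3 extra). Not a tree.
Diameter (longest shortest path) = 3.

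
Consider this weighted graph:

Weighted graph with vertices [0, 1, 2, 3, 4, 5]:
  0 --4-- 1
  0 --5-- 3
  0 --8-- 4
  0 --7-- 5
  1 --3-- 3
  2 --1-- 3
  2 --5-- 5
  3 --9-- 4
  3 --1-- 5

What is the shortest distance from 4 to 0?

Using Dijkstra's algorithm from vertex 4:
Shortest path: 4 -> 0
Total weight: 8 = 8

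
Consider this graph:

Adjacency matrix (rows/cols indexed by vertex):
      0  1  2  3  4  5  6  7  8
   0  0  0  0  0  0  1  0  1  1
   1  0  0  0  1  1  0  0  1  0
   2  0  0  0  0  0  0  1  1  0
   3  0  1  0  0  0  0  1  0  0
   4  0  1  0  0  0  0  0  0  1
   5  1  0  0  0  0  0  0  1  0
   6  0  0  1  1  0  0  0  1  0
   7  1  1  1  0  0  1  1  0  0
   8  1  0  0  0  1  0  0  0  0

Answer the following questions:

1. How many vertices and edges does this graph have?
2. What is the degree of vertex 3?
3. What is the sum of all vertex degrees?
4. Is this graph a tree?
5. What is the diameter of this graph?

Count: 9 vertices, 12 edges.
Vertex 3 has neighbors [1, 6], degree = 2.
Handshaking lemma: 2 * 12 = 24.
A tree on 9 vertices has 8 edges. This graph has 12 edges (4 extra). Not a tree.
Diameter (longest shortest path) = 3.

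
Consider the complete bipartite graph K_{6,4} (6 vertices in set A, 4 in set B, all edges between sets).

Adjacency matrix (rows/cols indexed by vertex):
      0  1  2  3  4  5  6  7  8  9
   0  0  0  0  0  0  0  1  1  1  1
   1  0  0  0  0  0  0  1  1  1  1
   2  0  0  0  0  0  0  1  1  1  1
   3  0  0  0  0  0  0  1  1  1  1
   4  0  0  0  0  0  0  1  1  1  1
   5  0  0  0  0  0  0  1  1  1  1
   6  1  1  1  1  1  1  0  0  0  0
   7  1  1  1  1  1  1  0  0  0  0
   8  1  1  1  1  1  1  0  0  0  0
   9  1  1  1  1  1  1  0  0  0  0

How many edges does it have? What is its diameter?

K_{6,4} has 6 * 4 = 24 edges.
Any vertex reaches any opposite-side vertex in 1 step; same-side vertices reach in 2 steps via any opposite-side vertex.
Diameter = 2.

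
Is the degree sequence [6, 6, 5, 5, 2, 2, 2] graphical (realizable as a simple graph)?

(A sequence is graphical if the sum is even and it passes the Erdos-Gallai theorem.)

Sum of degrees = 28. Sum is even but fails Erdos-Gallai. The sequence is NOT graphical.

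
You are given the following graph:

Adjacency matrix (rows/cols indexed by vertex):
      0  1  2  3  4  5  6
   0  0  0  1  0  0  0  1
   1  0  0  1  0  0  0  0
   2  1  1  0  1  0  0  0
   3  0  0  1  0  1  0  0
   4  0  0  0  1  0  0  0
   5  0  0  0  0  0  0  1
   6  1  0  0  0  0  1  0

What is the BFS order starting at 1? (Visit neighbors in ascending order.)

BFS from vertex 1 (neighbors processed in ascending order):
Visit order: 1, 2, 0, 3, 6, 4, 5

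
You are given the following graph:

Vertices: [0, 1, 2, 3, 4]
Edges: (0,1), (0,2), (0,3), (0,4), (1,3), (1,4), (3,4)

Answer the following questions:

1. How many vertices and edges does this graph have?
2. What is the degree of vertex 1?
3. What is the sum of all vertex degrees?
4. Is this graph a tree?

Count: 5 vertices, 7 edges.
Vertex 1 has neighbors [0, 3, 4], degree = 3.
Handshaking lemma: 2 * 7 = 14.
A tree on 5 vertices has 4 edges. This graph has 7 edges (3 extra). Not a tree.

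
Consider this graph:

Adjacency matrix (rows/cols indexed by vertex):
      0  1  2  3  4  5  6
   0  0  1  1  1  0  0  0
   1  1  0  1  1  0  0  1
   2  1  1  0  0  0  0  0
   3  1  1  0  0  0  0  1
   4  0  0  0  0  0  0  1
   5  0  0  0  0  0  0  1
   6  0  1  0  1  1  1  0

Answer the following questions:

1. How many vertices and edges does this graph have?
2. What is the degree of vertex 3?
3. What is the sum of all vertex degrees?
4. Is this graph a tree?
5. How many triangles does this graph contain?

Count: 7 vertices, 9 edges.
Vertex 3 has neighbors [0, 1, 6], degree = 3.
Handshaking lemma: 2 * 9 = 18.
A tree on 7 vertices has 6 edges. This graph has 9 edges (3 extra). Not a tree.
Number of triangles = 3.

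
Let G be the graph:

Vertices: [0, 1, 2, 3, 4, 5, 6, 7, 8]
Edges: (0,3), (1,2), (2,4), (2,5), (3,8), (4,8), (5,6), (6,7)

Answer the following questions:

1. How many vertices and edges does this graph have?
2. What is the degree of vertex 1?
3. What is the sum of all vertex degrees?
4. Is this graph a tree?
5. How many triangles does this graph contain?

Count: 9 vertices, 8 edges.
Vertex 1 has neighbors [2], degree = 1.
Handshaking lemma: 2 * 8 = 16.
A graph is a tree iff it is connected and has exactly n-1 edges. This graph is connected (all 9 vertices in one component) and has 9-1 = 8 edges. It is a tree.
Number of triangles = 0.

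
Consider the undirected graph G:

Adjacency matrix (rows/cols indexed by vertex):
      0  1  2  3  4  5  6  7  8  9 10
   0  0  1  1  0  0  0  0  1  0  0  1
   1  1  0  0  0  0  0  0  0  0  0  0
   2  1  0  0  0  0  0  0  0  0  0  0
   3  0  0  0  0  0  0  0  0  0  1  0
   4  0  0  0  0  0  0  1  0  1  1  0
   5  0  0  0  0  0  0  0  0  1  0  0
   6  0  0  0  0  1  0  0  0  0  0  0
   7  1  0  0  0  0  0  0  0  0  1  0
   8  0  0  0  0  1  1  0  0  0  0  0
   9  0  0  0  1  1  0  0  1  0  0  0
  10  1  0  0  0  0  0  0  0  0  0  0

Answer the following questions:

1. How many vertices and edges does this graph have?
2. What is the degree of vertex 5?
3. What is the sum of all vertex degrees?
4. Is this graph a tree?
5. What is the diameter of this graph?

Count: 11 vertices, 10 edges.
Vertex 5 has neighbors [8], degree = 1.
Handshaking lemma: 2 * 10 = 20.
A graph is a tree iff it is connected and has exactly n-1 edges. This graph is connected (all 11 vertices in one component) and has 11-1 = 10 edges. It is a tree.
Diameter (longest shortest path) = 6.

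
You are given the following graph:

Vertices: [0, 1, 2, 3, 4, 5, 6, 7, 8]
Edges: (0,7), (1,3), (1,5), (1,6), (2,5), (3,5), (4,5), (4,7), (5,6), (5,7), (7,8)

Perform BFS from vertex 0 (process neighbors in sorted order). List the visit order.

BFS from vertex 0 (neighbors processed in ascending order):
Visit order: 0, 7, 4, 5, 8, 1, 2, 3, 6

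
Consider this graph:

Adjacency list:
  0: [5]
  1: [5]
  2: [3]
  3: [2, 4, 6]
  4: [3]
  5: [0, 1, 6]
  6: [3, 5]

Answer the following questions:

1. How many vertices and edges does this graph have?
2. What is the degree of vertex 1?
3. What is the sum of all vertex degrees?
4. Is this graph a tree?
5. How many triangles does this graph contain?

Count: 7 vertices, 6 edges.
Vertex 1 has neighbors [5], degree = 1.
Handshaking lemma: 2 * 6 = 12.
A graph is a tree iff it is connected and has exactly n-1 edges. This graph is connected (all 7 vertices in one component) and has 7-1 = 6 edges. It is a tree.
Number of triangles = 0.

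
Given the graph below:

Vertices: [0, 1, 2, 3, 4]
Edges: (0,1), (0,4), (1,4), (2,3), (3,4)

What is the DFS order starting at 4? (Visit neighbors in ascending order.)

DFS from vertex 4 (neighbors processed in ascending order):
Visit order: 4, 0, 1, 3, 2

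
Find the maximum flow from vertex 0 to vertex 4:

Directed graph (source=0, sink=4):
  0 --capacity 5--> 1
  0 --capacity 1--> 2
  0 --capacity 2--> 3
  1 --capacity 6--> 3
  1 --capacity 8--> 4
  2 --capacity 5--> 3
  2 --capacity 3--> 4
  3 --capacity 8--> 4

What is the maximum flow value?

Computing max flow:
  Flow on (0->1): 5/5
  Flow on (0->2): 1/1
  Flow on (0->3): 2/2
  Flow on (1->4): 5/8
  Flow on (2->4): 1/3
  Flow on (3->4): 2/8
Maximum flow = 8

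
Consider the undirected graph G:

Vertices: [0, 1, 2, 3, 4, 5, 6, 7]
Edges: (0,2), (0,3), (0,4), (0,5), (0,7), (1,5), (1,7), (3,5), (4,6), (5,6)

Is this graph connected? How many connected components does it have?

Checking connectivity: the graph has 1 connected component(s).
All vertices are reachable from each other. The graph IS connected.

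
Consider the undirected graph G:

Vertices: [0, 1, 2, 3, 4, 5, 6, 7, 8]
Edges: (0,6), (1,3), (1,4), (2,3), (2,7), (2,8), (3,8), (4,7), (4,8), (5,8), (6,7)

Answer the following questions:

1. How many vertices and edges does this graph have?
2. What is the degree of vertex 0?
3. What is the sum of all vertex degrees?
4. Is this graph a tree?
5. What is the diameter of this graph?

Count: 9 vertices, 11 edges.
Vertex 0 has neighbors [6], degree = 1.
Handshaking lemma: 2 * 11 = 22.
A tree on 9 vertices has 8 edges. This graph has 11 edges (3 extra). Not a tree.
Diameter (longest shortest path) = 5.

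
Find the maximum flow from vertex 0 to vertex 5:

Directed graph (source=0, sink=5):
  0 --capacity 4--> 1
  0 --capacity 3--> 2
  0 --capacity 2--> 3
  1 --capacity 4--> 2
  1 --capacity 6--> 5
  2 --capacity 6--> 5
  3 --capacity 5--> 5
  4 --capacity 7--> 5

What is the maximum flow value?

Computing max flow:
  Flow on (0->1): 4/4
  Flow on (0->2): 3/3
  Flow on (0->3): 2/2
  Flow on (1->5): 4/6
  Flow on (2->5): 3/6
  Flow on (3->5): 2/5
Maximum flow = 9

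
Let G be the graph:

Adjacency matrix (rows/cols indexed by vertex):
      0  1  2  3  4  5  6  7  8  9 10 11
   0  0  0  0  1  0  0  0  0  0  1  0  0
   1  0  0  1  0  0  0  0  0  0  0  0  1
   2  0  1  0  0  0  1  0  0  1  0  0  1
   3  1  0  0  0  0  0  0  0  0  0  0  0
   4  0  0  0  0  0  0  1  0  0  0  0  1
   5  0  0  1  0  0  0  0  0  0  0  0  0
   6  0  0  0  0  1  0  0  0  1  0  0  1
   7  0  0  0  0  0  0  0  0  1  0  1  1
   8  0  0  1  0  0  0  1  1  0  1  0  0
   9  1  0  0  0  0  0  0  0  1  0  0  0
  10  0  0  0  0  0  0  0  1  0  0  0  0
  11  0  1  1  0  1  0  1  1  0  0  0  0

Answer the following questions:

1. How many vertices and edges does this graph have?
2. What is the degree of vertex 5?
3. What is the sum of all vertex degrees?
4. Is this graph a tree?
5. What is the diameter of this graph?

Count: 12 vertices, 15 edges.
Vertex 5 has neighbors [2], degree = 1.
Handshaking lemma: 2 * 15 = 30.
A tree on 12 vertices has 11 edges. This graph has 15 edges (4 extra). Not a tree.
Diameter (longest shortest path) = 5.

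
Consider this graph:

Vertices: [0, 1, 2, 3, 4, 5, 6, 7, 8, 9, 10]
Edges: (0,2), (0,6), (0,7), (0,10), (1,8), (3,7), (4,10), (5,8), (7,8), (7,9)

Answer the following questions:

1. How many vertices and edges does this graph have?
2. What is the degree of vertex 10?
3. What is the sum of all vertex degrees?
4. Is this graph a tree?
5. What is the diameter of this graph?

Count: 11 vertices, 10 edges.
Vertex 10 has neighbors [0, 4], degree = 2.
Handshaking lemma: 2 * 10 = 20.
A graph is a tree iff it is connected and has exactly n-1 edges. This graph is connected (all 11 vertices in one component) and has 11-1 = 10 edges. It is a tree.
Diameter (longest shortest path) = 5.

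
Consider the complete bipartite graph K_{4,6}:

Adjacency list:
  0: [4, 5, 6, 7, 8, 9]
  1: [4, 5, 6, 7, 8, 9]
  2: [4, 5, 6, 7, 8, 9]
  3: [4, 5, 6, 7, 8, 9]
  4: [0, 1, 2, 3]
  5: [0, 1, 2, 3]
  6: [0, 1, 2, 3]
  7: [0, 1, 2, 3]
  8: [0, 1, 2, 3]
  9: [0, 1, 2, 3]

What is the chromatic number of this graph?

K_{4,6} is bipartite: vertices split into two independent sets of size 4 and 6.
Color one set 0, the other 1. No adjacent vertices share a color.
Chromatic number = 2.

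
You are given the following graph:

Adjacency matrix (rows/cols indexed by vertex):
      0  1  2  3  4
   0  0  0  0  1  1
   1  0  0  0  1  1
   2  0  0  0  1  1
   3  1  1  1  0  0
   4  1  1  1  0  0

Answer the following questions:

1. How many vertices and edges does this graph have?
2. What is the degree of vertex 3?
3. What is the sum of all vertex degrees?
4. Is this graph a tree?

Count: 5 vertices, 6 edges.
Vertex 3 has neighbors [0, 1, 2], degree = 3.
Handshaking lemma: 2 * 6 = 12.
A tree on 5 vertices has 4 edges. This graph has 6 edges (2 extra). Not a tree.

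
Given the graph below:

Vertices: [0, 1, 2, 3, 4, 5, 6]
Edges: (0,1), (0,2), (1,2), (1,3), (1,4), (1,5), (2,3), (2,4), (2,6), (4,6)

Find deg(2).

Vertex 2 has neighbors [0, 1, 3, 4, 6], so deg(2) = 5.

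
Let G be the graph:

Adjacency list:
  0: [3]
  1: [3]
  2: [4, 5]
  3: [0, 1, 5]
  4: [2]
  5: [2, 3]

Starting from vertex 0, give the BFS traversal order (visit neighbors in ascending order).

BFS from vertex 0 (neighbors processed in ascending order):
Visit order: 0, 3, 1, 5, 2, 4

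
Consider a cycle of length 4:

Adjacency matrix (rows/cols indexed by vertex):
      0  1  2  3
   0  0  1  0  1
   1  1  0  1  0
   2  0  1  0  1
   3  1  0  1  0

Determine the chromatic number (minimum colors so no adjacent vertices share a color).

This is an even cycle (C_4). Even cycles are bipartite.
Chromatic number = 2.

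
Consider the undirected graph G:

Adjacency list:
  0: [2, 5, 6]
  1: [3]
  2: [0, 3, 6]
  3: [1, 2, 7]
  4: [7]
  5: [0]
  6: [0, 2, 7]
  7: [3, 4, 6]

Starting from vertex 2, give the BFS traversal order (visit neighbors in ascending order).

BFS from vertex 2 (neighbors processed in ascending order):
Visit order: 2, 0, 3, 6, 5, 1, 7, 4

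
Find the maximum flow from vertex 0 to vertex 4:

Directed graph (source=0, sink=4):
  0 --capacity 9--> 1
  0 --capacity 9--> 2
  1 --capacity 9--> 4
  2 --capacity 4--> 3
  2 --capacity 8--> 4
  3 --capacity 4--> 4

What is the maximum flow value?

Computing max flow:
  Flow on (0->1): 9/9
  Flow on (0->2): 9/9
  Flow on (1->4): 9/9
  Flow on (2->3): 1/4
  Flow on (2->4): 8/8
  Flow on (3->4): 1/4
Maximum flow = 18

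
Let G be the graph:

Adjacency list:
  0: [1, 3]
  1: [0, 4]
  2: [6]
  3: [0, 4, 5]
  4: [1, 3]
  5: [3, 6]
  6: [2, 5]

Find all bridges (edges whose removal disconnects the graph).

A bridge is an edge whose removal increases the number of connected components.
Bridges found: (2,6), (3,5), (5,6)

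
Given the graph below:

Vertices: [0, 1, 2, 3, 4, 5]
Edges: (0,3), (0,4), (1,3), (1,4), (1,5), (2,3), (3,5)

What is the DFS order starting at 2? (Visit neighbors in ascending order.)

DFS from vertex 2 (neighbors processed in ascending order):
Visit order: 2, 3, 0, 4, 1, 5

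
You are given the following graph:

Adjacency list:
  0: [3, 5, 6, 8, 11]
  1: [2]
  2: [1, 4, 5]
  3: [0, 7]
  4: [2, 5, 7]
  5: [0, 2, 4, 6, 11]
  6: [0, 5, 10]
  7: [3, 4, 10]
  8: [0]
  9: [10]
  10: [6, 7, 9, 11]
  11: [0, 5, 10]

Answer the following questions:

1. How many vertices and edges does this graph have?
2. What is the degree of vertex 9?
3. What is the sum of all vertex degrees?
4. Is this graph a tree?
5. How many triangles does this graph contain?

Count: 12 vertices, 17 edges.
Vertex 9 has neighbors [10], degree = 1.
Handshaking lemma: 2 * 17 = 34.
A tree on 12 vertices has 11 edges. This graph has 17 edges (6 extra). Not a tree.
Number of triangles = 3.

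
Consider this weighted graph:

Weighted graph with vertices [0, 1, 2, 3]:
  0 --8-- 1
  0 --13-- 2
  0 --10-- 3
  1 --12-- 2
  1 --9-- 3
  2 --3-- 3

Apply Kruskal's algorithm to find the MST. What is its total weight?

Applying Kruskal's algorithm (sort edges by weight, add if no cycle):
  Add (2,3) w=3
  Add (0,1) w=8
  Add (1,3) w=9
  Skip (0,3) w=10 (creates cycle)
  Skip (1,2) w=12 (creates cycle)
  Skip (0,2) w=13 (creates cycle)
MST weight = 20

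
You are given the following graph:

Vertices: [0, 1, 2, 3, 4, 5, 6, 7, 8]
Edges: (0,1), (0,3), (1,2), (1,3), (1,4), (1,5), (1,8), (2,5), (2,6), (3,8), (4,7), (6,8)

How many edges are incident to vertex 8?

Vertex 8 has neighbors [1, 3, 6], so deg(8) = 3.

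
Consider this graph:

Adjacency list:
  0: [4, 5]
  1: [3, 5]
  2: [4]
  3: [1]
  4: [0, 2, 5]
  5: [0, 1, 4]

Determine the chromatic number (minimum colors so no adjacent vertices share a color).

The graph has a maximum clique of size 3 (lower bound on chromatic number).
A valid 3-coloring: {0: 2, 1: 0, 2: 1, 3: 1, 4: 0, 5: 1}.
Chromatic number = 3.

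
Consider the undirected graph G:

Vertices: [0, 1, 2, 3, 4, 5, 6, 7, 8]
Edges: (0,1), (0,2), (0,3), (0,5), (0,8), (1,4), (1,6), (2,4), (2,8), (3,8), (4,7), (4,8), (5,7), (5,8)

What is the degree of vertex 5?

Vertex 5 has neighbors [0, 7, 8], so deg(5) = 3.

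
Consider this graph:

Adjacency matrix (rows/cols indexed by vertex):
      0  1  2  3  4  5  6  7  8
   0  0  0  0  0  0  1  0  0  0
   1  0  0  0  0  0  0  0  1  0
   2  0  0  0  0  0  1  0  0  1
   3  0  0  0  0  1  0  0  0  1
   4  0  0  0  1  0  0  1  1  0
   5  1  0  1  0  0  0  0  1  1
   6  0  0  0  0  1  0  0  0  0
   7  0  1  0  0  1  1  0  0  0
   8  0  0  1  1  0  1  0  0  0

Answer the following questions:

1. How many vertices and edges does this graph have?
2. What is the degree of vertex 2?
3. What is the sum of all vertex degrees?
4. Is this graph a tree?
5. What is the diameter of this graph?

Count: 9 vertices, 10 edges.
Vertex 2 has neighbors [5, 8], degree = 2.
Handshaking lemma: 2 * 10 = 20.
A tree on 9 vertices has 8 edges. This graph has 10 edges (2 extra). Not a tree.
Diameter (longest shortest path) = 4.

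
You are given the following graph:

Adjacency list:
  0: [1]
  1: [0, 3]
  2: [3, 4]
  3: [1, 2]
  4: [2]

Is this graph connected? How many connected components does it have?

Checking connectivity: the graph has 1 connected component(s).
All vertices are reachable from each other. The graph IS connected.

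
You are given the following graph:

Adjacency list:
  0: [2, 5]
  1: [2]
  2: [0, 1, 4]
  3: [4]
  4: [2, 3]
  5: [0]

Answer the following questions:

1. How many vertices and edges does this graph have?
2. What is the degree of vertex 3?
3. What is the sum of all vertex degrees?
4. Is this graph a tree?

Count: 6 vertices, 5 edges.
Vertex 3 has neighbors [4], degree = 1.
Handshaking lemma: 2 * 5 = 10.
A graph is a tree iff it is connected and has exactly n-1 edges. This graph is connected (all 6 vertices in one component) and has 6-1 = 5 edges. It is a tree.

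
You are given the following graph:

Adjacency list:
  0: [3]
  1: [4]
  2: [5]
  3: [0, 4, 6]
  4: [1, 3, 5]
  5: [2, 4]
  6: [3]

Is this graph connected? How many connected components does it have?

Checking connectivity: the graph has 1 connected component(s).
All vertices are reachable from each other. The graph IS connected.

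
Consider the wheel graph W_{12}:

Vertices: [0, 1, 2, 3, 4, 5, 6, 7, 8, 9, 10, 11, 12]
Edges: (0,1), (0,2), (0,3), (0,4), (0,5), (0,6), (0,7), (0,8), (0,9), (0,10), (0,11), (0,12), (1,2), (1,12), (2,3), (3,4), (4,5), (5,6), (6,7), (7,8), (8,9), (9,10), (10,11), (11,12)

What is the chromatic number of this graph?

W_{12} = C_{12} plus a hub adjacent to every cycle vertex.
The outer cycle needs 2 colors (even cycle); the hub is adjacent to all of them so needs a fresh color.
Chromatic number = 2 + 1 = 3.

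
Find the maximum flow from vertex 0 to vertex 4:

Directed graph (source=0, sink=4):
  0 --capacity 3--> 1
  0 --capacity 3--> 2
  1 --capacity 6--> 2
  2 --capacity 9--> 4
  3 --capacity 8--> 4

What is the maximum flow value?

Computing max flow:
  Flow on (0->1): 3/3
  Flow on (0->2): 3/3
  Flow on (1->2): 3/6
  Flow on (2->4): 6/9
Maximum flow = 6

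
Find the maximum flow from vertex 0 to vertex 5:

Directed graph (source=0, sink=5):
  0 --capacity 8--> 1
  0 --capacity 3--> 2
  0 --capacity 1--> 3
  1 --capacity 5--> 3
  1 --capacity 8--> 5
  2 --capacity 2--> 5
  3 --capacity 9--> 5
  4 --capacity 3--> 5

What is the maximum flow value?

Computing max flow:
  Flow on (0->1): 8/8
  Flow on (0->2): 2/3
  Flow on (0->3): 1/1
  Flow on (1->5): 8/8
  Flow on (2->5): 2/2
  Flow on (3->5): 1/9
Maximum flow = 11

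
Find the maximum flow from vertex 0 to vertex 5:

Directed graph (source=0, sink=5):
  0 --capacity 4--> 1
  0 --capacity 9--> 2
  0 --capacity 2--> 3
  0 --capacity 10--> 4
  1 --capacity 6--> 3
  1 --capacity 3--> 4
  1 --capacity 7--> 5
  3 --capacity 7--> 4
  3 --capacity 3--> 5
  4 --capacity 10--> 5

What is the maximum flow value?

Computing max flow:
  Flow on (0->1): 4/4
  Flow on (0->3): 2/2
  Flow on (0->4): 10/10
  Flow on (1->5): 4/7
  Flow on (3->5): 2/3
  Flow on (4->5): 10/10
Maximum flow = 16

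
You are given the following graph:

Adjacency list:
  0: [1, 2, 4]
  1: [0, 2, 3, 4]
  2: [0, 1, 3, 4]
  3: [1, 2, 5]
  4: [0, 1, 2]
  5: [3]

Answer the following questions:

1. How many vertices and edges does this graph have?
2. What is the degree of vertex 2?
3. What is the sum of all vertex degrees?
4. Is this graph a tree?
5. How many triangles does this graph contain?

Count: 6 vertices, 9 edges.
Vertex 2 has neighbors [0, 1, 3, 4], degree = 4.
Handshaking lemma: 2 * 9 = 18.
A tree on 6 vertices has 5 edges. This graph has 9 edges (4 extra). Not a tree.
Number of triangles = 5.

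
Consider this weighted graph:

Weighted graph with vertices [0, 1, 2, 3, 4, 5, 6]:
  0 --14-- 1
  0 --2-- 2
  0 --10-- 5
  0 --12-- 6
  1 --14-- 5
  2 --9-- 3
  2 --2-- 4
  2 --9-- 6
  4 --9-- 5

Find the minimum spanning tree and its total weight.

Applying Kruskal's algorithm (sort edges by weight, add if no cycle):
  Add (0,2) w=2
  Add (2,4) w=2
  Add (2,6) w=9
  Add (2,3) w=9
  Add (4,5) w=9
  Skip (0,5) w=10 (creates cycle)
  Skip (0,6) w=12 (creates cycle)
  Add (0,1) w=14
  Skip (1,5) w=14 (creates cycle)
MST weight = 45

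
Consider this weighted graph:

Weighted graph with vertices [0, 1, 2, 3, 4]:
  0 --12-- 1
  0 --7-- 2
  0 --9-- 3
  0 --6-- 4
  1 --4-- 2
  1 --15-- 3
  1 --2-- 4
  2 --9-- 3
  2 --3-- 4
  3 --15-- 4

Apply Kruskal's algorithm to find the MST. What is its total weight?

Applying Kruskal's algorithm (sort edges by weight, add if no cycle):
  Add (1,4) w=2
  Add (2,4) w=3
  Skip (1,2) w=4 (creates cycle)
  Add (0,4) w=6
  Skip (0,2) w=7 (creates cycle)
  Add (0,3) w=9
  Skip (2,3) w=9 (creates cycle)
  Skip (0,1) w=12 (creates cycle)
  Skip (1,3) w=15 (creates cycle)
  Skip (3,4) w=15 (creates cycle)
MST weight = 20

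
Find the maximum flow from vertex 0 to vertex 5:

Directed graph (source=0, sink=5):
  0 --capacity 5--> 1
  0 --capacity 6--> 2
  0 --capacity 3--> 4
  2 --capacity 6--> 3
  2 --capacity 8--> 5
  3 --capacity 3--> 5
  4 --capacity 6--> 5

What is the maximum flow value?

Computing max flow:
  Flow on (0->2): 6/6
  Flow on (0->4): 3/3
  Flow on (2->5): 6/8
  Flow on (4->5): 3/6
Maximum flow = 9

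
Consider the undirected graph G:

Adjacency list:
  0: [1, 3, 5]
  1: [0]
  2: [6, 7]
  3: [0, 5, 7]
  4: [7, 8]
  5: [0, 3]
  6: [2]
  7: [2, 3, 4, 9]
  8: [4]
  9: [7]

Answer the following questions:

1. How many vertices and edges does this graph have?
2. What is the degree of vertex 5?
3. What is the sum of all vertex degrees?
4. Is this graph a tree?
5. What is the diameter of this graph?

Count: 10 vertices, 10 edges.
Vertex 5 has neighbors [0, 3], degree = 2.
Handshaking lemma: 2 * 10 = 20.
A tree on 10 vertices has 9 edges. This graph has 10 edges (1 extra). Not a tree.
Diameter (longest shortest path) = 5.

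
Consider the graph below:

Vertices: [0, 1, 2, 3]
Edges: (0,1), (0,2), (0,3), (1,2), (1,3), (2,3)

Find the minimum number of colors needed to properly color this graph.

The graph has a maximum clique of size 4 (lower bound on chromatic number).
A valid 4-coloring: {0: 0, 1: 1, 2: 2, 3: 3}.
Chromatic number = 4.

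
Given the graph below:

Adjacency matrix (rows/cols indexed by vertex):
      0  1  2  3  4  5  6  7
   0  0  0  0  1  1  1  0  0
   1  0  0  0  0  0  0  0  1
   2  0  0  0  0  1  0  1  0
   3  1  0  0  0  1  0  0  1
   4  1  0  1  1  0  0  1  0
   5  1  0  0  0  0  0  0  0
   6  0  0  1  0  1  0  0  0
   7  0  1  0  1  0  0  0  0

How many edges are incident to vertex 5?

Vertex 5 has neighbors [0], so deg(5) = 1.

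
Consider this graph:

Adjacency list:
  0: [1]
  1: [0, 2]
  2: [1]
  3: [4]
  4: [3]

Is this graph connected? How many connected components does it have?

Checking connectivity: the graph has 2 connected component(s).
Components: [[0, 1, 2], [3, 4]]. The graph is NOT connected.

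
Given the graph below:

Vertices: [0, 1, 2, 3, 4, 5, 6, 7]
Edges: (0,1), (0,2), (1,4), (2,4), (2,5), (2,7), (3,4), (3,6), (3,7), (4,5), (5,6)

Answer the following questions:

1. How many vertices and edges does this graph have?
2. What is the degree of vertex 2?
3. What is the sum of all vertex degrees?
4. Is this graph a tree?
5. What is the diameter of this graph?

Count: 8 vertices, 11 edges.
Vertex 2 has neighbors [0, 4, 5, 7], degree = 4.
Handshaking lemma: 2 * 11 = 22.
A tree on 8 vertices has 7 edges. This graph has 11 edges (4 extra). Not a tree.
Diameter (longest shortest path) = 3.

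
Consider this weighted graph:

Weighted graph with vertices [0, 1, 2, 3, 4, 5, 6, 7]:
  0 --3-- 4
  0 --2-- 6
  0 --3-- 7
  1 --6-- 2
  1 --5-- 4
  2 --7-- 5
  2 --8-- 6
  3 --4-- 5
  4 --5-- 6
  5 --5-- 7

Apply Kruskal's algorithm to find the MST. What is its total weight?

Applying Kruskal's algorithm (sort edges by weight, add if no cycle):
  Add (0,6) w=2
  Add (0,7) w=3
  Add (0,4) w=3
  Add (3,5) w=4
  Add (1,4) w=5
  Skip (4,6) w=5 (creates cycle)
  Add (5,7) w=5
  Add (1,2) w=6
  Skip (2,5) w=7 (creates cycle)
  Skip (2,6) w=8 (creates cycle)
MST weight = 28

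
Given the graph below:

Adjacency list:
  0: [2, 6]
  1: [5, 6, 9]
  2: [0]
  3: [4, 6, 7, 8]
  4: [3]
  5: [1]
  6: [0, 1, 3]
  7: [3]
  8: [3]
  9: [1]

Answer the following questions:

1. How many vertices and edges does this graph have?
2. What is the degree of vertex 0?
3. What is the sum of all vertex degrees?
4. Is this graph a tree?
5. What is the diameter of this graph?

Count: 10 vertices, 9 edges.
Vertex 0 has neighbors [2, 6], degree = 2.
Handshaking lemma: 2 * 9 = 18.
A graph is a tree iff it is connected and has exactly n-1 edges. This graph is connected (all 10 vertices in one component) and has 10-1 = 9 edges. It is a tree.
Diameter (longest shortest path) = 4.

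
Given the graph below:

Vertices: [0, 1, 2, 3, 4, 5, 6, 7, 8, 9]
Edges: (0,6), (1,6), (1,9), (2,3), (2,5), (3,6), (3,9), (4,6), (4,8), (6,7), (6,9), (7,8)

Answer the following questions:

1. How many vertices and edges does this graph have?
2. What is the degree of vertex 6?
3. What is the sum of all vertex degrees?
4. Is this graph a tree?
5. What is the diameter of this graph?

Count: 10 vertices, 12 edges.
Vertex 6 has neighbors [0, 1, 3, 4, 7, 9], degree = 6.
Handshaking lemma: 2 * 12 = 24.
A tree on 10 vertices has 9 edges. This graph has 12 edges (3 extra). Not a tree.
Diameter (longest shortest path) = 5.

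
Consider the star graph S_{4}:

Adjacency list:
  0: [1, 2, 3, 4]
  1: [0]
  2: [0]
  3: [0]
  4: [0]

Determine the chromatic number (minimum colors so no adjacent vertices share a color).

S_{4} has one hub adjacent to 4 leaves; leaves are pairwise non-adjacent.
Color the hub 0 and every leaf 1.
Chromatic number = 2.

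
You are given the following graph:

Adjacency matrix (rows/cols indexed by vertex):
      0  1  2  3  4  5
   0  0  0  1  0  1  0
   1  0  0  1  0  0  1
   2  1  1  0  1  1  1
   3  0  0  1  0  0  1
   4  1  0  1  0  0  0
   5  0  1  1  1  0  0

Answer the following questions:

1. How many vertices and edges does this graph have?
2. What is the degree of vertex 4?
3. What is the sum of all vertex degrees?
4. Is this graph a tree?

Count: 6 vertices, 8 edges.
Vertex 4 has neighbors [0, 2], degree = 2.
Handshaking lemma: 2 * 8 = 16.
A tree on 6 vertices has 5 edges. This graph has 8 edges (3 extra). Not a tree.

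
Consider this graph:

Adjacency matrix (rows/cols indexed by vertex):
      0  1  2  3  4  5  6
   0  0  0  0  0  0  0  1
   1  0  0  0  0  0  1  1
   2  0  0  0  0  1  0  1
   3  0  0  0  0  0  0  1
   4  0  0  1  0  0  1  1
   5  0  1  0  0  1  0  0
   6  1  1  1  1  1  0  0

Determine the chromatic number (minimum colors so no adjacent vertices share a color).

The graph has a maximum clique of size 3 (lower bound on chromatic number).
A valid 3-coloring: {0: 1, 1: 1, 2: 2, 3: 1, 4: 1, 5: 0, 6: 0}.
Chromatic number = 3.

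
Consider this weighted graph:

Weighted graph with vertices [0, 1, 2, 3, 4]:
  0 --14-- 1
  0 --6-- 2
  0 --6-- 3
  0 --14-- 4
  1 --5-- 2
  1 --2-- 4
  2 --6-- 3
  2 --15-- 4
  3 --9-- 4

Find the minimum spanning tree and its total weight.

Applying Kruskal's algorithm (sort edges by weight, add if no cycle):
  Add (1,4) w=2
  Add (1,2) w=5
  Add (0,2) w=6
  Add (0,3) w=6
  Skip (2,3) w=6 (creates cycle)
  Skip (3,4) w=9 (creates cycle)
  Skip (0,4) w=14 (creates cycle)
  Skip (0,1) w=14 (creates cycle)
  Skip (2,4) w=15 (creates cycle)
MST weight = 19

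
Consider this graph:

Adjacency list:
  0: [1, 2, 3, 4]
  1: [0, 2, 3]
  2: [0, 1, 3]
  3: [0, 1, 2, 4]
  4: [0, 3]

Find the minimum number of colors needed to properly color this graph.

The graph has a maximum clique of size 4 (lower bound on chromatic number).
A valid 4-coloring: {0: 0, 1: 2, 2: 3, 3: 1, 4: 2}.
Chromatic number = 4.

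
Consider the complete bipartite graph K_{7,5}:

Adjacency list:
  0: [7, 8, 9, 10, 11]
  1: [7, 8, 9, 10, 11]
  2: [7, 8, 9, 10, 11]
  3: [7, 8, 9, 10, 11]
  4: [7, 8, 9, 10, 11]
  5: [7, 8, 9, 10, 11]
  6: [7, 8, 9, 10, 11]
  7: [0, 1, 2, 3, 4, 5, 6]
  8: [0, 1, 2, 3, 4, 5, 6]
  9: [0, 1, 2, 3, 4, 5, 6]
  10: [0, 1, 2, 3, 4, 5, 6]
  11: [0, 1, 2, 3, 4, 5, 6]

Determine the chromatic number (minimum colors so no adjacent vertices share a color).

K_{7,5} is bipartite: vertices split into two independent sets of size 7 and 5.
Color one set 0, the other 1. No adjacent vertices share a color.
Chromatic number = 2.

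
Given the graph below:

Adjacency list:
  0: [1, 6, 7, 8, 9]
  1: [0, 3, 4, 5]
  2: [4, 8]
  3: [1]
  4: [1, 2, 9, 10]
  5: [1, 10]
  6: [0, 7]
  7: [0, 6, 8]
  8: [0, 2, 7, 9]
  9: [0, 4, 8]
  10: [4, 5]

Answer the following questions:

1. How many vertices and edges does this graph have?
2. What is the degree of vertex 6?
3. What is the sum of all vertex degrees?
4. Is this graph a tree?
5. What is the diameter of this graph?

Count: 11 vertices, 16 edges.
Vertex 6 has neighbors [0, 7], degree = 2.
Handshaking lemma: 2 * 16 = 32.
A tree on 11 vertices has 10 edges. This graph has 16 edges (6 extra). Not a tree.
Diameter (longest shortest path) = 4.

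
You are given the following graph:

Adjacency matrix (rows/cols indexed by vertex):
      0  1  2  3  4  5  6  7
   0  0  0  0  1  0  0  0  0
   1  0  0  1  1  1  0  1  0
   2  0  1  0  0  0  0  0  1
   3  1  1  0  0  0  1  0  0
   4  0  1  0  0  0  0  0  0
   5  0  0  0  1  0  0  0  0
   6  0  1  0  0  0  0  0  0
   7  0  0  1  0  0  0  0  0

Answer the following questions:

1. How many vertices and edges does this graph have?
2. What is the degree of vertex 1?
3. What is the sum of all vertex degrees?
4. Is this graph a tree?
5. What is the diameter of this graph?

Count: 8 vertices, 7 edges.
Vertex 1 has neighbors [2, 3, 4, 6], degree = 4.
Handshaking lemma: 2 * 7 = 14.
A graph is a tree iff it is connected and has exactly n-1 edges. This graph is connected (all 8 vertices in one component) and has 8-1 = 7 edges. It is a tree.
Diameter (longest shortest path) = 4.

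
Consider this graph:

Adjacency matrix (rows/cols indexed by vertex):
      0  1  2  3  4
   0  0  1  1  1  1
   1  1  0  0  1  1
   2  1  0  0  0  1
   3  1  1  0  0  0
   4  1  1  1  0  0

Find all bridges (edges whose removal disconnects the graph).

No bridges found. The graph is 2-edge-connected (no single edge removal disconnects it).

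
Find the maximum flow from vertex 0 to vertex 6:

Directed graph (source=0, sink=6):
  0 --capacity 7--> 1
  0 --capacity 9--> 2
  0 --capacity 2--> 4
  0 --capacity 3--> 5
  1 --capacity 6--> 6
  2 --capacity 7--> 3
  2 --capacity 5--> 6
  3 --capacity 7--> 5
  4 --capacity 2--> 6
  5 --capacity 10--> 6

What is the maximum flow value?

Computing max flow:
  Flow on (0->1): 6/7
  Flow on (0->2): 9/9
  Flow on (0->4): 2/2
  Flow on (0->5): 3/3
  Flow on (1->6): 6/6
  Flow on (2->3): 4/7
  Flow on (2->6): 5/5
  Flow on (3->5): 4/7
  Flow on (4->6): 2/2
  Flow on (5->6): 7/10
Maximum flow = 20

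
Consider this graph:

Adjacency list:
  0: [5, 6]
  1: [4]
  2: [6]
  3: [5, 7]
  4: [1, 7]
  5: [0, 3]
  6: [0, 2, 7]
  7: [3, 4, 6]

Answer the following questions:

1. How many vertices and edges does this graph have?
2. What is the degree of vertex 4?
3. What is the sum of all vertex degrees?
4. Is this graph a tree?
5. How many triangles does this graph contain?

Count: 8 vertices, 8 edges.
Vertex 4 has neighbors [1, 7], degree = 2.
Handshaking lemma: 2 * 8 = 16.
A tree on 8 vertices has 7 edges. This graph has 8 edges (1 extra). Not a tree.
Number of triangles = 0.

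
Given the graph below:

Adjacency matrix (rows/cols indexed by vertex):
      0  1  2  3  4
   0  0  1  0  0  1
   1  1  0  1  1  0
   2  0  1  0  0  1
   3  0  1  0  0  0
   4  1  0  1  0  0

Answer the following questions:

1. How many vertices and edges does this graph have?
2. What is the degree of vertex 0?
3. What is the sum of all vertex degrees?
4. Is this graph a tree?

Count: 5 vertices, 5 edges.
Vertex 0 has neighbors [1, 4], degree = 2.
Handshaking lemma: 2 * 5 = 10.
A tree on 5 vertices has 4 edges. This graph has 5 edges (1 extra). Not a tree.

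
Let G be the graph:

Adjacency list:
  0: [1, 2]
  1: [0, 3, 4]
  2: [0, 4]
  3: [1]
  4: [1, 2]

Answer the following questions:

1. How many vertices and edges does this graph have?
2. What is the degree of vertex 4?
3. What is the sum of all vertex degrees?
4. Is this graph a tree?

Count: 5 vertices, 5 edges.
Vertex 4 has neighbors [1, 2], degree = 2.
Handshaking lemma: 2 * 5 = 10.
A tree on 5 vertices has 4 edges. This graph has 5 edges (1 extra). Not a tree.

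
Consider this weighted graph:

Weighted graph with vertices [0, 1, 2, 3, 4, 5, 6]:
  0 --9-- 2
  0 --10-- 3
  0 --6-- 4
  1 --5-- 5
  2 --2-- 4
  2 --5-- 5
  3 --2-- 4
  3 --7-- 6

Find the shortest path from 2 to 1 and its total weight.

Using Dijkstra's algorithm from vertex 2:
Shortest path: 2 -> 5 -> 1
Total weight: 5 + 5 = 10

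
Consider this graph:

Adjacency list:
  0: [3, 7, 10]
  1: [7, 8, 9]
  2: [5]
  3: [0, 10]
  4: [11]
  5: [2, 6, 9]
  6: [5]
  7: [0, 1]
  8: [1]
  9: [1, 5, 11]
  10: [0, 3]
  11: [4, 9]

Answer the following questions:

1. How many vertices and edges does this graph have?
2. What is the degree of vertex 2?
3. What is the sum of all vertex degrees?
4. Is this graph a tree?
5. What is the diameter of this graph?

Count: 12 vertices, 12 edges.
Vertex 2 has neighbors [5], degree = 1.
Handshaking lemma: 2 * 12 = 24.
A tree on 12 vertices has 11 edges. This graph has 12 edges (1 extra). Not a tree.
Diameter (longest shortest path) = 6.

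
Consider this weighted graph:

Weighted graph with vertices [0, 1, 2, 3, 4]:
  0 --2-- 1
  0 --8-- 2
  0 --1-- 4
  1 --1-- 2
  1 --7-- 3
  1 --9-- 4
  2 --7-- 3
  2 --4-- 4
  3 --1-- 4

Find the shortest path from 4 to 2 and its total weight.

Using Dijkstra's algorithm from vertex 4:
Shortest path: 4 -> 2
Total weight: 4 = 4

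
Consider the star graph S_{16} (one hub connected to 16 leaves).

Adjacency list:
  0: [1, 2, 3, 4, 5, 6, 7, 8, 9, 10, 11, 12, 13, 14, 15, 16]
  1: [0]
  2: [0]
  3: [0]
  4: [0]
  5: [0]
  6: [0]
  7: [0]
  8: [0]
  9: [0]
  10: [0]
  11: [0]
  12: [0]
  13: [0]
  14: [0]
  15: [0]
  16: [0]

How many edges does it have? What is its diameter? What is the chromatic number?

Star graph S_{16}: the hub connects to all 16 leaves.
Edges = 16.
Diameter = 2 (any leaf to hub is 1, leaf to leaf through hub is 2).
Star graphs are bipartite (hub vs leaves), so chromatic number = 2.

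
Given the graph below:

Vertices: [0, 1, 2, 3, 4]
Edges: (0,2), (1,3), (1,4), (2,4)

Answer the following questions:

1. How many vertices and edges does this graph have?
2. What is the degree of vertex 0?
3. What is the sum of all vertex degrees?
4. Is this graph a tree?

Count: 5 vertices, 4 edges.
Vertex 0 has neighbors [2], degree = 1.
Handshaking lemma: 2 * 4 = 8.
A graph is a tree iff it is connected and has exactly n-1 edges. This graph is connected (all 5 vertices in one component) and has 5-1 = 4 edges. It is a tree.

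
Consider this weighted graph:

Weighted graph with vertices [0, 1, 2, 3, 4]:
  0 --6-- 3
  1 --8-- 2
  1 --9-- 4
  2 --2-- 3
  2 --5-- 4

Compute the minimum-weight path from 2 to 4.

Using Dijkstra's algorithm from vertex 2:
Shortest path: 2 -> 4
Total weight: 5 = 5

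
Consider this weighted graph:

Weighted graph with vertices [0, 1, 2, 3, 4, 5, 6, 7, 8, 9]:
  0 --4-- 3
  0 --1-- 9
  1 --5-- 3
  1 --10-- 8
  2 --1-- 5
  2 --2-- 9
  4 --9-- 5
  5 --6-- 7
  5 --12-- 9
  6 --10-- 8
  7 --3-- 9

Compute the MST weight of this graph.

Applying Kruskal's algorithm (sort edges by weight, add if no cycle):
  Add (0,9) w=1
  Add (2,5) w=1
  Add (2,9) w=2
  Add (7,9) w=3
  Add (0,3) w=4
  Add (1,3) w=5
  Skip (5,7) w=6 (creates cycle)
  Add (4,5) w=9
  Add (1,8) w=10
  Add (6,8) w=10
  Skip (5,9) w=12 (creates cycle)
MST weight = 45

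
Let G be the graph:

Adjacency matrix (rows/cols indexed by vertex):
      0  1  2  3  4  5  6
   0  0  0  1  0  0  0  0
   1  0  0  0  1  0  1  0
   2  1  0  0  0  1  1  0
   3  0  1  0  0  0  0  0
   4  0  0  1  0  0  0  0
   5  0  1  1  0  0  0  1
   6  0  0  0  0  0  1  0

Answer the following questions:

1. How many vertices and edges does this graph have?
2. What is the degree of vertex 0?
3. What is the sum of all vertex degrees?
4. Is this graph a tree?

Count: 7 vertices, 6 edges.
Vertex 0 has neighbors [2], degree = 1.
Handshaking lemma: 2 * 6 = 12.
A graph is a tree iff it is connected and has exactly n-1 edges. This graph is connected (all 7 vertices in one component) and has 7-1 = 6 edges. It is a tree.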